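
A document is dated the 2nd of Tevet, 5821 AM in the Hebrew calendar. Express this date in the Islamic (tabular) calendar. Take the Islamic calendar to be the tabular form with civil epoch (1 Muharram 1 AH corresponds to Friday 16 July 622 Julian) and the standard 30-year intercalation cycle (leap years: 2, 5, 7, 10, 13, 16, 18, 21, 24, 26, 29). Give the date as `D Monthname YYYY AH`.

2 Sha'ban 1483 AH

The source date corresponds to 25 December 2060 in the Gregorian calendar (JDN 2473819).
That day falls on 2 Sha'ban 1483 AH in the tabular Islamic calendar.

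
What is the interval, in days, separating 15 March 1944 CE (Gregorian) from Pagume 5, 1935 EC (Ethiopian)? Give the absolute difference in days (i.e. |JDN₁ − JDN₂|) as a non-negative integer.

187

First date → JDN 2431165; second date → JDN 2430978.
The interval is |2431165 − 2430978| = 187 days.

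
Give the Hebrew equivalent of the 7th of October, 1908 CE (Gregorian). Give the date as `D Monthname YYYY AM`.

Julian Day Number of the source date = 2418222.
Converting JDN 2418222 to the Hebrew calendar gives 12 Tishrei 5669 AM.

12 Tishrei 5669 AM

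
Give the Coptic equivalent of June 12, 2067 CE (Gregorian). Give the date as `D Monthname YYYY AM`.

5 Paoni 1783 AM

Both dates share Julian Day Number 2476179; in the Coptic calendar that is 5 Paoni 1783 AM.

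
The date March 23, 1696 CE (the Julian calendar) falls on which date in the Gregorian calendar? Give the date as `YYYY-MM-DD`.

1696-04-02

For dates in this range the Gregorian date is 10 days ahead of the Julian.
23 March 1696 Julian + 10 days → 2 April 1696 Gregorian.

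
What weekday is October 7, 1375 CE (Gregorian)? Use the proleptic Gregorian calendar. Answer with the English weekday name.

Saturday

JDN 2223548 mod 7 = 5, and JDN 0 was a Monday, so this is a Saturday.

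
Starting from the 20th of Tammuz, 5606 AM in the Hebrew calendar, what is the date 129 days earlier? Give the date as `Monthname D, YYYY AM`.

Adar 9, 5606 AM

The starting date is JDN 2395492; 2395492 − 129 = 2395363.
JDN 2395363 corresponds to Adar 9, 5606 AM.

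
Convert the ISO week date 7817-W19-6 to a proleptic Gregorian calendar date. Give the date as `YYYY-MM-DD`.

7817-05-10

ISO week 1 of 7817 is the week containing the first Thursday of 7817.
Week 19, day 6 (Saturday) lands on 7817-05-10.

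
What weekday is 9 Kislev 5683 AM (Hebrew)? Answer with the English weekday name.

Equivalently 29 November 1922 Gregorian, JDN 2423388.
JDN 2423388 mod 7 = 2, and JDN 0 was a Monday, so this is a Wednesday.

Wednesday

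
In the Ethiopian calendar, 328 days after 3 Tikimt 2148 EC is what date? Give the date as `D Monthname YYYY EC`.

1 Pagume 2148 EC

The starting date is JDN 2508445; 2508445 + 328 = 2508773.
JDN 2508773 corresponds to 1 Pagume 2148 EC.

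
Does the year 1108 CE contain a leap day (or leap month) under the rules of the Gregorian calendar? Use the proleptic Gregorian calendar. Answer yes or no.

yes

1108 is divisible by 4 and not by 100, so it is a leap year.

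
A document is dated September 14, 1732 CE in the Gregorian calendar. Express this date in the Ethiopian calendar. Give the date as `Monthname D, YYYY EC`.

Julian Day Number of the source date = 2353917.
Converting JDN 2353917 to the Ethiopian calendar gives 6 Meskerem 1725 EC.

Meskerem 6, 1725 EC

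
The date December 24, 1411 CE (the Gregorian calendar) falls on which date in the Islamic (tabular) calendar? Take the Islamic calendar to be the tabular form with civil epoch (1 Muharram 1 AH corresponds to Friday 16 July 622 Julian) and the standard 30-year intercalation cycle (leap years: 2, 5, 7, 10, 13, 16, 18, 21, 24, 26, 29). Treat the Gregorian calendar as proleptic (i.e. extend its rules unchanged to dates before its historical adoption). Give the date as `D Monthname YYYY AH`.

Julian Day Number of the source date = 2236774.
Converting JDN 2236774 to the tabular Islamic calendar gives 28 Sha'ban 814 AH.

28 Sha'ban 814 AH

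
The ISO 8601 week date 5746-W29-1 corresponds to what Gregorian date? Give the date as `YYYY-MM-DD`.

5746-07-18

ISO week 1 of 5746 is the week containing the first Thursday of 5746.
Week 29, day 1 (Monday) lands on 5746-07-18.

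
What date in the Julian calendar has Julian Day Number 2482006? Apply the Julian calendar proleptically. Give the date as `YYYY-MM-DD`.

2083-05-13

The Gregorian equivalent of JDN 2482006 is 26 May 2083.
In the Julian calendar that day is 2083-05-13.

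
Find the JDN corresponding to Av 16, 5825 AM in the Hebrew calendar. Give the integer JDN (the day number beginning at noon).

In the Gregorian calendar the same day is 18 August 2065.
JDN 2299161 is 15 October 1582 CE (Gregorian); the target day is +176355 days from there, so JDN = 2475516.

2475516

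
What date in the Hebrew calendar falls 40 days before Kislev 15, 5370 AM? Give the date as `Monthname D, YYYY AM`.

Counting 40 days back from JDN 2309080 reaches JDN 2309040, which is Cheshvan 4, 5370 AM.

Cheshvan 4, 5370 AM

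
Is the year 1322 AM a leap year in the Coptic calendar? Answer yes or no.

no

1322 mod 4 = 2; in the Coptic calendar a year is leap when year mod 4 = 3, so it is a common year.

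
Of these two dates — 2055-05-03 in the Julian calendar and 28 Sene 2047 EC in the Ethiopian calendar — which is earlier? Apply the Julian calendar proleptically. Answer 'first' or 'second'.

first

The two dates have Julian Day Numbers 2471769 and 2471819 respectively.
Since 2471769 < 2471819, the first date comes first.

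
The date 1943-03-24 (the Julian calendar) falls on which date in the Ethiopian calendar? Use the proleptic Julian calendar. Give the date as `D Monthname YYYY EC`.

28 Megabit 1935 EC

Julian Day Number of the source date = 2430821.
Converting JDN 2430821 to the Ethiopian calendar gives 28 Megabit 1935 EC.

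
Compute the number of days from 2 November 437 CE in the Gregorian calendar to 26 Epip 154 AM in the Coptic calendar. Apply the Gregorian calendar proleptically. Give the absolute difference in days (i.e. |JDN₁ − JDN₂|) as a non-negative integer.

First date → JDN 1880977; second date → JDN 1881238.
The interval is |1880977 − 1881238| = 261 days.

261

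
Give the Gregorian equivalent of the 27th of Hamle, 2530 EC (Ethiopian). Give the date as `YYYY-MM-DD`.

2538-08-07

Both dates share Julian Day Number 2648264; in the Gregorian calendar that is 7 August 2538 CE.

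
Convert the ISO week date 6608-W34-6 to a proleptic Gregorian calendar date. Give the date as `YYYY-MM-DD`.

6608-08-27

ISO week 1 of 6608 is the week containing the first Thursday of 6608.
Week 34, day 6 (Saturday) lands on 6608-08-27.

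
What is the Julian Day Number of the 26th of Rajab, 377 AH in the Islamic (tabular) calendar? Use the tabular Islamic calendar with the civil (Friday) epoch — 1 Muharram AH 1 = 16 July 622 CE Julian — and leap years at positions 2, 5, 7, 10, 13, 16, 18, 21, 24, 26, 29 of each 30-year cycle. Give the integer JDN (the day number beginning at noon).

2081884

In the proleptic Gregorian calendar the same day is 26 November 987.
JDN 2400001 is 17 November 1858 CE (Gregorian), MJD 0; the target day is −318117 days from there, so JDN = 2081884.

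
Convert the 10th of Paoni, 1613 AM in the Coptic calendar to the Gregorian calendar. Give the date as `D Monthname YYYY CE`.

Both dates share Julian Day Number 2414092; in the Gregorian calendar that is 16 June 1897 CE.

16 June 1897 CE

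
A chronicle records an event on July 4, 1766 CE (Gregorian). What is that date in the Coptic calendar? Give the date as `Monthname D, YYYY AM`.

Julian Day Number of the source date = 2366263.
Converting JDN 2366263 to the Coptic calendar gives 29 Paoni 1482 AM.

Paoni 29, 1482 AM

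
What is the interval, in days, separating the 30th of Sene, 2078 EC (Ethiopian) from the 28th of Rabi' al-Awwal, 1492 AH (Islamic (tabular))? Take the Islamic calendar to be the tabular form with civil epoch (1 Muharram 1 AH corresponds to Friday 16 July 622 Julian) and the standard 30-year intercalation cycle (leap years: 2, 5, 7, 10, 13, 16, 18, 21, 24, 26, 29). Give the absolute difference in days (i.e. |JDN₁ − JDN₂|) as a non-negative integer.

6257

First date → JDN 2483144; second date → JDN 2476887.
The interval is |2483144 − 2476887| = 6257 days.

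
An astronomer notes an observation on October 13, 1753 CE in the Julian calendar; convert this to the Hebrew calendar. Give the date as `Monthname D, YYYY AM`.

The source date corresponds to 24 October 1753 in the Gregorian calendar (JDN 2361627).
That day falls on 26 Tishrei 5514 AM in the Hebrew calendar.

Tishrei 26, 5514 AM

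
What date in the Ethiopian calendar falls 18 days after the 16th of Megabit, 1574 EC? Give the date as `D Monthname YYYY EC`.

4 Miyazya 1574 EC

Counting 18 days forward from JDN 2298954 reaches JDN 2298972, which is 4 Miyazya 1574 EC.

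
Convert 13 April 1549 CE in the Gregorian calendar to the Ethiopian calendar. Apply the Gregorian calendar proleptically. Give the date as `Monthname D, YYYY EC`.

Miyazya 8, 1541 EC

Both dates share Julian Day Number 2286923; in the Ethiopian calendar that is 8 Miyazya 1541 EC.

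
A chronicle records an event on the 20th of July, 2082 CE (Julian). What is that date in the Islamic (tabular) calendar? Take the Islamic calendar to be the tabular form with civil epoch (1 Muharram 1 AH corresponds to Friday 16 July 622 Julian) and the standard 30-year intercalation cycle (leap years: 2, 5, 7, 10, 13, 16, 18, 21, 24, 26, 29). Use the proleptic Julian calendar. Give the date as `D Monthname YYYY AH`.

8 Dhu al-Qa'dah 1505 AH

Both dates share Julian Day Number 2481709; in the tabular Islamic calendar that is 8 Dhu al-Qa'dah 1505 AH.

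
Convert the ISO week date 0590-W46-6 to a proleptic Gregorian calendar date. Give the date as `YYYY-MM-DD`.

0590-11-20

ISO week 1 of 590 is the week containing the first Thursday of 590.
Week 46, day 6 (Saturday) lands on 0590-11-20.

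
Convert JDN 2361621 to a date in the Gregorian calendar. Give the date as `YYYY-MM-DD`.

1753-10-18

Counting from JDN 2299161 = 15 Oct 1582 gives an offset of 62460 days.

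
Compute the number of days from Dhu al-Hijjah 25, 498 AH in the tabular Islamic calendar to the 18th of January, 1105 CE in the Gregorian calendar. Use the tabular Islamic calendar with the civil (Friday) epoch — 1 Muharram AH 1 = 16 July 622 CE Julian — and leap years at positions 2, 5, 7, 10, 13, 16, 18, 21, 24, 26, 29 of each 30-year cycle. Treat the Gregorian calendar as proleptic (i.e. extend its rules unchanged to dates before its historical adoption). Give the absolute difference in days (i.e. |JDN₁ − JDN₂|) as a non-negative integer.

JDN of the first date = 2124909.
JDN of the second date = 2124670.
|2124670 − 2124909| = 239.

239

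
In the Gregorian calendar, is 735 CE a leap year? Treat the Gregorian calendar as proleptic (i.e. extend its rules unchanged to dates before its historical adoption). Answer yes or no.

735 is not divisible by 4, so it is a common year.

no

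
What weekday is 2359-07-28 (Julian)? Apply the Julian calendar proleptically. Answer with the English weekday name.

Thursday

Equivalently 13 August 2359 Gregorian, JDN 2582891.
Since JDN mod 7 = 3 (0 = Monday), the day is Thursday.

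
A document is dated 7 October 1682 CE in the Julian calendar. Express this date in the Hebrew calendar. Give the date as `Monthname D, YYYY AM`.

The source date corresponds to 17 October 1682 in the Gregorian calendar (JDN 2335688).
That day falls on 15 Tishrei 5443 AM in the Hebrew calendar.

Tishrei 15, 5443 AM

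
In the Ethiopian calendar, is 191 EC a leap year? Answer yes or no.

191 mod 4 = 3; in the Ethiopian calendar a year is leap when year mod 4 = 3, so it is a leap year.

yes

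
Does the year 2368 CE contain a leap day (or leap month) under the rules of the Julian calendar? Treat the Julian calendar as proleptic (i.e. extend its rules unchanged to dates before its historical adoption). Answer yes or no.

2368 mod 4 = 0, so it is a leap year in the Julian calendar.

yes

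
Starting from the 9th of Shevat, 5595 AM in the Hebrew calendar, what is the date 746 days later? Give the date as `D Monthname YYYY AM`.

Counting 746 days forward from JDN 2391318 reaches JDN 2392064, which is 18 Adar I 5597 AM.

18 Adar I 5597 AM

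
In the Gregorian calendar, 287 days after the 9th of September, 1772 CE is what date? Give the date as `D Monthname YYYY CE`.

23 June 1773 CE

The starting date is JDN 2368522; 2368522 + 287 = 2368809.
JDN 2368809 corresponds to 23 June 1773 CE.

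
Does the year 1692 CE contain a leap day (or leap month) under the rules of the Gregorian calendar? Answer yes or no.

yes

1692 is divisible by 4 and not by 100, so it is a leap year.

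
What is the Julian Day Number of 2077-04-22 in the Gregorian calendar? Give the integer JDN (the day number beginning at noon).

JDN 2299161 is 15 October 1582 CE (Gregorian); the target day is +180620 days from there, so JDN = 2479781.

2479781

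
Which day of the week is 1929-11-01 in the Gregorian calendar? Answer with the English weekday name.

Friday

JDN 2425917 mod 7 = 4, and JDN 0 was a Monday, so this is a Friday.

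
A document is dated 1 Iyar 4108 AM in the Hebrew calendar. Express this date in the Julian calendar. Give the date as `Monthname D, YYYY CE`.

Both dates share Julian Day Number 1848271; in the Julian calendar that is 16 April 348 CE.

April 16, 348 CE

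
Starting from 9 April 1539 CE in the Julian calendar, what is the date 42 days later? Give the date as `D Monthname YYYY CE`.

The starting date is JDN 2283276; 2283276 + 42 = 2283318.
JDN 2283318 corresponds to 21 May 1539 CE.

21 May 1539 CE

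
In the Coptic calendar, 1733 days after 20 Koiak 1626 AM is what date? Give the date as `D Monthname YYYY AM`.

17 Thout 1631 AM

JDN of 20 Koiak 1626 AM = 2418670.
2418670 + 1733 = 2420403.
JDN 2420403 in the Coptic calendar is 17 Thout 1631 AM.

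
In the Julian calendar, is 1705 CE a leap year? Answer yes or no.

no

1705 mod 4 = 1, so it is a common year in the Julian calendar.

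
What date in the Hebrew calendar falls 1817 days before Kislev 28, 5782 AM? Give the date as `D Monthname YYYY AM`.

11 Kislev 5777 AM

The starting date is JDN 2459551; 2459551 − 1817 = 2457734.
JDN 2457734 corresponds to 11 Kislev 5777 AM.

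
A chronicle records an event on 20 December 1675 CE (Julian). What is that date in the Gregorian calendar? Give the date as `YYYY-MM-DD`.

1675-12-30

For dates in this range the Gregorian date is 10 days ahead of the Julian.
20 December 1675 Julian + 10 days → 30 December 1675 Gregorian.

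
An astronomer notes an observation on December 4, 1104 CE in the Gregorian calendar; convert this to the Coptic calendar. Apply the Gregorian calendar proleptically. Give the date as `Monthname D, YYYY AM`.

Koiak 1, 821 AM

Julian Day Number of the source date = 2124625.
Converting JDN 2124625 to the Coptic calendar gives 1 Koiak 821 AM.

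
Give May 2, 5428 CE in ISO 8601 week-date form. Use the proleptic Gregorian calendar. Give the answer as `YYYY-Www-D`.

The weekday is Friday (ISO weekday 5).
That Friday belongs to ISO week 18 of ISO year 5428.

5428-W18-5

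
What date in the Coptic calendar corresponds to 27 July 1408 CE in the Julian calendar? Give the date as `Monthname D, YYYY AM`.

Mesori 3, 1124 AM

Both dates share Julian Day Number 2235538; in the Coptic calendar that is 3 Mesori 1124 AM.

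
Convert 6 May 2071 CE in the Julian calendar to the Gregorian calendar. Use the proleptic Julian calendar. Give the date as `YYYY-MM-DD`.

2071-05-19

For dates in this range the Gregorian date is 13 days ahead of the Julian.
6 May 2071 Julian + 13 days → 19 May 2071 Gregorian.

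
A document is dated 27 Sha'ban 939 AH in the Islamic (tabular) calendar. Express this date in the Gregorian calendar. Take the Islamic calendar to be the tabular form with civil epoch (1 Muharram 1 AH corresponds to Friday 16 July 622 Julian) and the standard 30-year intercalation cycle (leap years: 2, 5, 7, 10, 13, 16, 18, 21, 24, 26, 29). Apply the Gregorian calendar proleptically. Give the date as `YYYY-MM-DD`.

1533-04-03

Both dates share Julian Day Number 2281069; in the Gregorian calendar that is 3 April 1533 CE.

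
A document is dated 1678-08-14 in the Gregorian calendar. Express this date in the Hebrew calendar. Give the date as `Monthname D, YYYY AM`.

Av 26, 5438 AM

Both dates share Julian Day Number 2334163; in the Hebrew calendar that is 26 Av 5438 AM.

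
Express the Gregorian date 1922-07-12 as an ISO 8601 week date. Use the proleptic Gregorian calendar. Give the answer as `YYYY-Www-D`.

1922-W28-3

The weekday is Wednesday (ISO weekday 3).
That Wednesday belongs to ISO week 28 of ISO year 1922.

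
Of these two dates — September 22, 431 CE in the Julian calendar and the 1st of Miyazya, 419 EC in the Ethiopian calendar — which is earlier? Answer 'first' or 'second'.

second

The two dates have Julian Day Numbers 1878745 and 1877105 respectively.
Since 1877105 < 1878745, the second date comes first.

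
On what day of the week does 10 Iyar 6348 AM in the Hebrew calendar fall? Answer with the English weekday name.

Monday

In the Gregorian calendar this is 28 April 2588 (JDN 2666426).
2666426 ≡ 0 (mod 7); counting from Monday = 0 gives Monday.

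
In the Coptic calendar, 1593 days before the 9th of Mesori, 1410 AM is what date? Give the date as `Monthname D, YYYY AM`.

Counting 1593 days back from JDN 2340005 reaches JDN 2338412, which is Paremhat 27, 1406 AM.

Paremhat 27, 1406 AM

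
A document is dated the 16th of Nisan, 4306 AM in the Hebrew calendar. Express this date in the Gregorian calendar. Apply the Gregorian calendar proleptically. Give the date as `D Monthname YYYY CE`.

Julian Day Number of the source date = 1920578.
Converting JDN 1920578 to the Gregorian calendar gives 6 April 546 CE.

6 April 546 CE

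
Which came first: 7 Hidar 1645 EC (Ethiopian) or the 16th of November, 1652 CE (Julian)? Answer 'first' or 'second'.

first

First date → JDN 2324758; second date → JDN 2324771.
JDN 2324758 < JDN 2324771, so the first date is earlier.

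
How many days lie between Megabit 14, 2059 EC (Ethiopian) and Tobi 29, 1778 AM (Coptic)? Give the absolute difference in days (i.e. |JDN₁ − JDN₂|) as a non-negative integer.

1871

First date → JDN 2476098; second date → JDN 2474227.
The interval is |2476098 − 2474227| = 1871 days.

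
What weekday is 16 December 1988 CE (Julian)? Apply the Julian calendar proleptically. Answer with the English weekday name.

This is JDN 2447525 (29 December 1988 Gregorian).
JDN 2447525 mod 7 = 3, and JDN 0 was a Monday, so this is a Thursday.

Thursday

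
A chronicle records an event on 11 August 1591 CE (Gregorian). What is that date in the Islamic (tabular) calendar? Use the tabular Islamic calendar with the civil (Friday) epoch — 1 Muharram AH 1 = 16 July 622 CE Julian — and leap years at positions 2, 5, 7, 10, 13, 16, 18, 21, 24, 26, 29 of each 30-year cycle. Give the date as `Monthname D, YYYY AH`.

Shawwal 20, 999 AH

Both dates share Julian Day Number 2302383; in the tabular Islamic calendar that is 20 Shawwal 999 AH.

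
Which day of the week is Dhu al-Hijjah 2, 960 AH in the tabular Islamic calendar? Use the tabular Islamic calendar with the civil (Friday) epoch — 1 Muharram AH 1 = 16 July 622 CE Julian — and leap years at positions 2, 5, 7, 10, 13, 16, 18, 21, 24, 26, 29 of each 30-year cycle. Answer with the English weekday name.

Equivalently 19 November 1553 Gregorian, JDN 2288604.
2288604 ≡ 3 (mod 7); counting from Monday = 0 gives Thursday.

Thursday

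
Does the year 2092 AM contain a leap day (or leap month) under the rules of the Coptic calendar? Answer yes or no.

2092 mod 4 = 0; in the Coptic calendar a year is leap when year mod 4 = 3, so it is a common year.

no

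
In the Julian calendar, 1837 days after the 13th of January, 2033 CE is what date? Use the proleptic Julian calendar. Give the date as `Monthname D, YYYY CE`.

January 24, 2038 CE

The starting date is JDN 2463624; 2463624 + 1837 = 2465461.
JDN 2465461 corresponds to January 24, 2038 CE.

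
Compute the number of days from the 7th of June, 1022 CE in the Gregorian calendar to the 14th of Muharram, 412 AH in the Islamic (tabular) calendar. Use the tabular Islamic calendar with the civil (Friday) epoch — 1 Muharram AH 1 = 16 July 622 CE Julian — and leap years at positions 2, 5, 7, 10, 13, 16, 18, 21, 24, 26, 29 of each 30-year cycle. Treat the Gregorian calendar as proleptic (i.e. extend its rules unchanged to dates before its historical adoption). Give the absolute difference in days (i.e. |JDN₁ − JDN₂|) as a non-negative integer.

JDN of the first date = 2094495.
JDN of the second date = 2094098.
|2094098 − 2094495| = 397.

397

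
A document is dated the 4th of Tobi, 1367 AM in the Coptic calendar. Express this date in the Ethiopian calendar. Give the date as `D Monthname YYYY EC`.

4 Tir 1643 EC

The source date corresponds to 9 January 1651 in the Gregorian calendar (JDN 2324084).
That day falls on 4 Tir 1643 EC in the Ethiopian calendar.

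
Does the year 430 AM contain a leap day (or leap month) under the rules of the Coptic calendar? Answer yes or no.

430 mod 4 = 2; in the Coptic calendar a year is leap when year mod 4 = 3, so it is a common year.

no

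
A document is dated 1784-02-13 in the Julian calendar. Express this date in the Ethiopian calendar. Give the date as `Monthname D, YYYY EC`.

Yekatit 18, 1776 EC

The source date corresponds to 24 February 1784 in the Gregorian calendar (JDN 2372707).
That day falls on 18 Yekatit 1776 EC in the Ethiopian calendar.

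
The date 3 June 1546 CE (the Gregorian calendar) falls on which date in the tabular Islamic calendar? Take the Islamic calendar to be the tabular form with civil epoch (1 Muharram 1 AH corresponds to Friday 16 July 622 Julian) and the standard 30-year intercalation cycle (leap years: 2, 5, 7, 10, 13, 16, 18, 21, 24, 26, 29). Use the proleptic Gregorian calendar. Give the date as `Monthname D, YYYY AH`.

Both dates share Julian Day Number 2285878; in the tabular Islamic calendar that is 23 Rabi' al-Awwal 953 AH.

Rabi' al-Awwal 23, 953 AH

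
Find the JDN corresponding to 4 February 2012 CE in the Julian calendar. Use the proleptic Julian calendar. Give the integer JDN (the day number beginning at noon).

2455975

Equivalently 17 February 2012 (Gregorian).
JDN 2451545 is 1 January 2000 CE (Gregorian); the target day is +4430 days from there, so JDN = 2455975.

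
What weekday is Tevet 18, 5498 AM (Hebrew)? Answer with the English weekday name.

Friday

Equivalently 10 January 1738 Gregorian, JDN 2355861.
2355861 ≡ 4 (mod 7); counting from Monday = 0 gives Friday.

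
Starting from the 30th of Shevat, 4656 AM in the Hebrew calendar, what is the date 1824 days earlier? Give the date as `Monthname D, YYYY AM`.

Adar 5, 4651 AM

Counting 1824 days back from JDN 2048369 reaches JDN 2046545, which is Adar 5, 4651 AM.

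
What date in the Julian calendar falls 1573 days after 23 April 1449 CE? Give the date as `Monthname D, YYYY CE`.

Counting 1573 days forward from JDN 2250418 reaches JDN 2251991, which is August 13, 1453 CE.

August 13, 1453 CE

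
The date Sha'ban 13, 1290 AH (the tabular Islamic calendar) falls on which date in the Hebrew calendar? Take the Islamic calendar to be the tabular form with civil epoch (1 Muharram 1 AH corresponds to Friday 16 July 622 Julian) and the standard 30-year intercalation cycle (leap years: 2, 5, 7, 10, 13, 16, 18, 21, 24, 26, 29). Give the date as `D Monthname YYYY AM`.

Julian Day Number of the source date = 2405438.
Converting JDN 2405438 to the Hebrew calendar gives 15 Tishrei 5634 AM.

15 Tishrei 5634 AM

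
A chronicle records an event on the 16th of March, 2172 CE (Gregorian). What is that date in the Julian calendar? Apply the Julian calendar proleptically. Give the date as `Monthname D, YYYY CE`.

The Julian–Gregorian offset here is 14 days (Julian trailing).
16 March 2172 Gregorian − 14 days → 2 March 2172 Julian.

March 2, 2172 CE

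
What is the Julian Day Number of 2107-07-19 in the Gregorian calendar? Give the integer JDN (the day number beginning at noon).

JDN 2451545 is 1 January 2000 CE (Gregorian); the target day is +39280 days from there, so JDN = 2490825.

2490825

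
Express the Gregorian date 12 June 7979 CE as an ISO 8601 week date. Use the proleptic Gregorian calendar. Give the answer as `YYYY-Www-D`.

7979-W24-2

The weekday is Tuesday (ISO weekday 2).
That Tuesday belongs to ISO week 24 of ISO year 7979.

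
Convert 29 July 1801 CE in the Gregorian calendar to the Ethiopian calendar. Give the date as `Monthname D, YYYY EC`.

Hamle 23, 1793 EC

Julian Day Number of the source date = 2379071.
Converting JDN 2379071 to the Ethiopian calendar gives 23 Hamle 1793 EC.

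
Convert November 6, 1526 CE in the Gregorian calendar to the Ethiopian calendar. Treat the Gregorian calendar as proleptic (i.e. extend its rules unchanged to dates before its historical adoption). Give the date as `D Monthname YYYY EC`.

30 Tikimt 1519 EC

Julian Day Number of the source date = 2278729.
Converting JDN 2278729 to the Ethiopian calendar gives 30 Tikimt 1519 EC.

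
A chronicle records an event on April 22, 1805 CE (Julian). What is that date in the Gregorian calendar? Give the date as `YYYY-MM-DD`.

1805-05-04

The Julian–Gregorian offset here is 12 days (Julian trailing).
22 April 1805 Julian + 12 days → 4 May 1805 Gregorian.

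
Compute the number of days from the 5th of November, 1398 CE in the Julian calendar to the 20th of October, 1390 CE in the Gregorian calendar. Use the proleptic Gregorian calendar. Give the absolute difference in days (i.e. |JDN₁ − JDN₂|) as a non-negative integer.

2946

First date → JDN 2231986; second date → JDN 2229040.
The interval is |2231986 − 2229040| = 2946 days.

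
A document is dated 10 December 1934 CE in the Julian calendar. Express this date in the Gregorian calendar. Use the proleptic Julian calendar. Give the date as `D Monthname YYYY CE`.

For dates in this range the Gregorian date is 13 days ahead of the Julian.
10 December 1934 Julian + 13 days → 23 December 1934 Gregorian.

23 December 1934 CE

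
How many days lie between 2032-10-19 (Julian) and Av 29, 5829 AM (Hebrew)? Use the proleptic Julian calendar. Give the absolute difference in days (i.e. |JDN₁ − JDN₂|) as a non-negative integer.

13437

First date → JDN 2463538; second date → JDN 2476975.
The interval is |2463538 − 2476975| = 13437 days.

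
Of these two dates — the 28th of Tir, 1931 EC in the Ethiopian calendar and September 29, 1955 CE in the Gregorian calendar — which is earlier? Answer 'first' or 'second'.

First date → JDN 2429300; second date → JDN 2435380.
JDN 2429300 < JDN 2435380, so the first date is earlier.

first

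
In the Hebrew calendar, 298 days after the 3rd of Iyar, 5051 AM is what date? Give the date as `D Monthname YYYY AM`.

7 Adar I 5052 AM

Counting 298 days forward from JDN 2192689 reaches JDN 2192987, which is 7 Adar I 5052 AM.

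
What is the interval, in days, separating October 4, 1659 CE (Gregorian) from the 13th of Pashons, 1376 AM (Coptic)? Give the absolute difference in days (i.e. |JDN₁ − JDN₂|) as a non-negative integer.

227

First date → JDN 2327274; second date → JDN 2327501.
The interval is |2327274 − 2327501| = 227 days.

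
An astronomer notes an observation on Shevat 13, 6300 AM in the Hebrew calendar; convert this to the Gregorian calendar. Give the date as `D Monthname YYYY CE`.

Both dates share Julian Day Number 2648798; in the Gregorian calendar that is 23 January 2540 CE.

23 January 2540 CE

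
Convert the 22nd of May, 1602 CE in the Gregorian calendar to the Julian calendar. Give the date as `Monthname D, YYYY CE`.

At this point the Julian calendar is 10 days behind the Gregorian.
22 May 1602 Gregorian − 10 days → 12 May 1602 Julian.

May 12, 1602 CE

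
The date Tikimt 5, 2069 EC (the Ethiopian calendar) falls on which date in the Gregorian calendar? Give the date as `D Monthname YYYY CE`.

15 October 2076 CE

Both dates share Julian Day Number 2479592; in the Gregorian calendar that is 15 October 2076 CE.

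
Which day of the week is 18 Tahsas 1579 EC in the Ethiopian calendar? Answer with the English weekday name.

In the Gregorian calendar this is 24 December 1586 (JDN 2300692).
2300692 ≡ 2 (mod 7); counting from Monday = 0 gives Wednesday.

Wednesday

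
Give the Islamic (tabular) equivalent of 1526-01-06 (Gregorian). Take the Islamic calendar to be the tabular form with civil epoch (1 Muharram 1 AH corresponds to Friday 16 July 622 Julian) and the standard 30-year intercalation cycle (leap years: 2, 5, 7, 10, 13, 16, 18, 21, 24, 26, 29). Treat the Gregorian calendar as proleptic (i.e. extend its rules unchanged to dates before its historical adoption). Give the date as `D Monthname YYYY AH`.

Both dates share Julian Day Number 2278425; in the tabular Islamic calendar that is 12 Rabi' al-Awwal 932 AH.

12 Rabi' al-Awwal 932 AH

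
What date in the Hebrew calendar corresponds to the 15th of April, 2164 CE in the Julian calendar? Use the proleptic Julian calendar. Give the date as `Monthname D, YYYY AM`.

Both dates share Julian Day Number 2511564; in the Hebrew calendar that is 7 Iyar 5924 AM.

Iyar 7, 5924 AM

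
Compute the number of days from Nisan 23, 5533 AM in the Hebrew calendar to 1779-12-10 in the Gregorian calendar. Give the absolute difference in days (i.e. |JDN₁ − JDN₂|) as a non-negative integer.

JDN of the first date = 2368741.
JDN of the second date = 2371170.
|2371170 − 2368741| = 2429.

2429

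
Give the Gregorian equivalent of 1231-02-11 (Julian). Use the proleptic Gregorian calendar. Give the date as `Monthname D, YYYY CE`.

February 18, 1231 CE

The Julian–Gregorian offset here is 7 days (Julian trailing).
11 February 1231 Julian + 7 days → 18 February 1231 Gregorian.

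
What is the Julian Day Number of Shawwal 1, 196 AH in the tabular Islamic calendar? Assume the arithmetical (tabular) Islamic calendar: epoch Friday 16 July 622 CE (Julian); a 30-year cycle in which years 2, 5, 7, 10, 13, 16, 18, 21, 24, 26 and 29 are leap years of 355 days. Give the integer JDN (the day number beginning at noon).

2017807

Equivalently 19 June 812 (proleptic Gregorian).
JDN 2400001 is 17 November 1858 CE (Gregorian), MJD 0; the target day is −382194 days from there, so JDN = 2017807.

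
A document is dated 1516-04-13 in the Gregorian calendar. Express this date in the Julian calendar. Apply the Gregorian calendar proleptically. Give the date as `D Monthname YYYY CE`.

3 April 1516 CE

At this point the Julian calendar is 10 days behind the Gregorian.
13 April 1516 Gregorian − 10 days → 3 April 1516 Julian.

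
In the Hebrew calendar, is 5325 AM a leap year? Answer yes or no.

no

Hebrew year 5325 is year 5 of its 19-year Metonic cycle; leap years are at positions 3, 6, 8, 11, 14, 17, 19, so it is a common year (12 months).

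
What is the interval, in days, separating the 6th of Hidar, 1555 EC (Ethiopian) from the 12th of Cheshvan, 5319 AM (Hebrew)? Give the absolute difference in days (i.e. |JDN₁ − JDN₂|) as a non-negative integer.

First date → JDN 2291884; second date → JDN 2290414.
The interval is |2291884 − 2290414| = 1470 days.

1470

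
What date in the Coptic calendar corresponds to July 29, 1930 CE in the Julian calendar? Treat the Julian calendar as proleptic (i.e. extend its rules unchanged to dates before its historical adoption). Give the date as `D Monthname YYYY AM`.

Julian Day Number of the source date = 2426200.
Converting JDN 2426200 to the Coptic calendar gives 5 Mesori 1646 AM.

5 Mesori 1646 AM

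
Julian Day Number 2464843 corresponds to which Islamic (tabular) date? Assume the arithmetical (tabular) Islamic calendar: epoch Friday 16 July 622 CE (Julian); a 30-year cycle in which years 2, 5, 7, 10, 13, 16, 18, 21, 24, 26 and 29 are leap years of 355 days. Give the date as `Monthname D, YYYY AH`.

The Gregorian equivalent of JDN 2464843 is 29 May 2036.
In the tabular Islamic calendar that day is Rabi' al-Thani 3, 1458 AH.

Rabi' al-Thani 3, 1458 AH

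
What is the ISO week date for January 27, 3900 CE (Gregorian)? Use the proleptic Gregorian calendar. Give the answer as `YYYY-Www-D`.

3900-W04-6

The weekday is Saturday (ISO weekday 6).
That Saturday belongs to ISO week 4 of ISO year 3900.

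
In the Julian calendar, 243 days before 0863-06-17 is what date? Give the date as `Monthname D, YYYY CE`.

October 17, 862 CE

JDN of 0863-06-17 = 2036436.
2036436 − 243 = 2036193.
JDN 2036193 in the Julian calendar is October 17, 862 CE.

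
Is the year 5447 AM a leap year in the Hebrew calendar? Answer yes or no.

Hebrew year 5447 is year 13 of its 19-year Metonic cycle; leap years are at positions 3, 6, 8, 11, 14, 17, 19, so it is a common year (12 months).

no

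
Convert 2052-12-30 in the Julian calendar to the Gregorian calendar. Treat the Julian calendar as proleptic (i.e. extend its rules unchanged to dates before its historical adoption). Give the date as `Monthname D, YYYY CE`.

January 12, 2053 CE

At this point the Julian calendar is 13 days behind the Gregorian.
30 December 2052 Julian + 13 days → 12 January 2053 Gregorian.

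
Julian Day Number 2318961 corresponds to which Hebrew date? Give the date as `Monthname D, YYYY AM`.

Tevet 3, 5397 AM

JDN 2318961 is 30 December 1636 in the Gregorian calendar.
In the Hebrew calendar that day is Tevet 3, 5397 AM.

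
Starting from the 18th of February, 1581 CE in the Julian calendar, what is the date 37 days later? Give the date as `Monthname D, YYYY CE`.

JDN of the 18th of February, 1581 CE = 2298567.
2298567 + 37 = 2298604.
JDN 2298604 in the Julian calendar is March 27, 1581 CE.

March 27, 1581 CE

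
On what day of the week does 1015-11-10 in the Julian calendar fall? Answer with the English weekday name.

Thursday

Equivalently 16 November 1015 Gregorian, JDN 2092100.
JDN 2092100 mod 7 = 3, and JDN 0 was a Monday, so this is a Thursday.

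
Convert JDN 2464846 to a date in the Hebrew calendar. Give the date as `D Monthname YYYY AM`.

The Gregorian equivalent of JDN 2464846 is 1 June 2036.
In the Hebrew calendar that day is 6 Sivan 5796 AM.

6 Sivan 5796 AM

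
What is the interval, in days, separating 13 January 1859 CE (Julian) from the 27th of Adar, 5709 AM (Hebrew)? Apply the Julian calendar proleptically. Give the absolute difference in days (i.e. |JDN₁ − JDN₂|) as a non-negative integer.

First date → JDN 2400070; second date → JDN 2433004.
The interval is |2400070 − 2433004| = 32934 days.

32934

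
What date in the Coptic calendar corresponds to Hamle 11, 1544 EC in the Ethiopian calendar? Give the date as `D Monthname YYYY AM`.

11 Epip 1268 AM

The source date corresponds to 15 July 1552 in the proleptic Gregorian calendar (JDN 2288112).
That day falls on 11 Epip 1268 AM in the Coptic calendar.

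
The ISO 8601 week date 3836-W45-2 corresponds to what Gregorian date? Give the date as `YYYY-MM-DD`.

ISO week 1 of 3836 is the week containing the first Thursday of 3836.
Week 45, day 2 (Tuesday) lands on 3836-11-08.

3836-11-08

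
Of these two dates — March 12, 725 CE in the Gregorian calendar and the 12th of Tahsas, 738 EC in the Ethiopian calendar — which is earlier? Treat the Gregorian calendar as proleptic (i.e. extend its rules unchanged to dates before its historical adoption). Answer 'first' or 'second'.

First date → JDN 1985931; second date → JDN 1993511.
JDN 1985931 < JDN 1993511, so the first date is earlier.

first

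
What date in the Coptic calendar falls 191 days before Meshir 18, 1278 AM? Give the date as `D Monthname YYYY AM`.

12 Mesori 1277 AM

Counting 191 days back from JDN 2291621 reaches JDN 2291430, which is 12 Mesori 1277 AM.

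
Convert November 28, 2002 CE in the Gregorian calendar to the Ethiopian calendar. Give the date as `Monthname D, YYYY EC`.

Julian Day Number of the source date = 2452607.
Converting JDN 2452607 to the Ethiopian calendar gives 19 Hidar 1995 EC.

Hidar 19, 1995 EC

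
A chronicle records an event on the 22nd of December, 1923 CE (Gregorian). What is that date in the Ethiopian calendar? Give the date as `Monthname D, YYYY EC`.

Both dates share Julian Day Number 2423776; in the Ethiopian calendar that is 12 Tahsas 1916 EC.

Tahsas 12, 1916 EC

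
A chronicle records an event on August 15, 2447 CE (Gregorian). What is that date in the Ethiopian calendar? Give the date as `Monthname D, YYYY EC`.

Julian Day Number of the source date = 2615035.
Converting JDN 2615035 to the Ethiopian calendar gives 6 Nehase 2439 EC.

Nehase 6, 2439 EC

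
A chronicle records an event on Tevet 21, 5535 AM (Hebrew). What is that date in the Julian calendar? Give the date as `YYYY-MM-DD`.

1774-12-13

Julian Day Number of the source date = 2369358.
Converting JDN 2369358 to the Julian calendar gives 13 December 1774 CE.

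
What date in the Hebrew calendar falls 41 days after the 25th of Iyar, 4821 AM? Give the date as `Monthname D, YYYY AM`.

The starting date is JDN 2108725; 2108725 + 41 = 2108766.
JDN 2108766 corresponds to Tammuz 7, 4821 AM.

Tammuz 7, 4821 AM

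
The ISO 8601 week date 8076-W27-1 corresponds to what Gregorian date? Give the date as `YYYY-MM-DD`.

ISO week 1 of 8076 is the week containing the first Thursday of 8076.
Week 27, day 1 (Monday) lands on 8076-06-29.

8076-06-29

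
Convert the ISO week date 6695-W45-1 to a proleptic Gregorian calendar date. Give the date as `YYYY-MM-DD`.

ISO week 1 of 6695 is the week containing the first Thursday of 6695.
Week 45, day 1 (Monday) lands on 6695-11-04.

6695-11-04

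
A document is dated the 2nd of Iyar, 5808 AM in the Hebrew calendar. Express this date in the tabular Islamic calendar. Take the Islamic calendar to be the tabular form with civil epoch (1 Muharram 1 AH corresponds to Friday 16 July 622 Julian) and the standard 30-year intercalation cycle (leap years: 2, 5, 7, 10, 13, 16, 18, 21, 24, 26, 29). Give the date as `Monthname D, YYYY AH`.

Rajab 1, 1470 AH

The source date corresponds to 15 April 2048 in the Gregorian calendar (JDN 2469182).
That day falls on 1 Rajab 1470 AH in the tabular Islamic calendar.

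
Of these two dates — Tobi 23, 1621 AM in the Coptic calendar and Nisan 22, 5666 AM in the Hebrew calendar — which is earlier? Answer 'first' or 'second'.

first

The two dates have Julian Day Numbers 2416877 and 2417318 respectively.
Since 2416877 < 2417318, the first date comes first.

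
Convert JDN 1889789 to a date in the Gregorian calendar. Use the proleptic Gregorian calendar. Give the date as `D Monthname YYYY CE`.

JDN 2451545 is 1 Jan 2000; 1889789 is −561756 days from there.

18 December 461 CE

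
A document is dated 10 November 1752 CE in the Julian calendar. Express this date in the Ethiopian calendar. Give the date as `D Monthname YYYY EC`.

14 Hidar 1745 EC

The source date corresponds to 21 November 1752 in the Gregorian calendar (JDN 2361290).
That day falls on 14 Hidar 1745 EC in the Ethiopian calendar.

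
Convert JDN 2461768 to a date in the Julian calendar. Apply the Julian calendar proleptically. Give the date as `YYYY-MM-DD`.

JDN 2461768 is 28 December 2027 in the Gregorian calendar.
In the Julian calendar that day is 2027-12-15.

2027-12-15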